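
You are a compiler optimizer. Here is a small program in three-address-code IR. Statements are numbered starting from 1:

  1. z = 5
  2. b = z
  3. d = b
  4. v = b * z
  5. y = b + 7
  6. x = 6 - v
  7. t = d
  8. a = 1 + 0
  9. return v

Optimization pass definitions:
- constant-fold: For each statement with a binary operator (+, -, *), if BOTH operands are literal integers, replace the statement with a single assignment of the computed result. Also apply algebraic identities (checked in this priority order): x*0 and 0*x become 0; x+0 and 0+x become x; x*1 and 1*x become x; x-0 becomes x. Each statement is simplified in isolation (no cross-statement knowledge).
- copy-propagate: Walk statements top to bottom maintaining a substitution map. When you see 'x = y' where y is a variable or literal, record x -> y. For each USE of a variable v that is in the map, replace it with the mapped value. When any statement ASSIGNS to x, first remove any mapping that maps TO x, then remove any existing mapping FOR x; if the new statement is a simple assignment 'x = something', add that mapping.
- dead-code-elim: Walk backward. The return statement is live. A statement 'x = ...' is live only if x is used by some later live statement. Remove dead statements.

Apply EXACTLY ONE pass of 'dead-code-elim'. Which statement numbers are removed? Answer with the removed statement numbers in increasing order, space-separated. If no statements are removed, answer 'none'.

Answer: 3 5 6 7 8

Derivation:
Backward liveness scan:
Stmt 1 'z = 5': KEEP (z is live); live-in = []
Stmt 2 'b = z': KEEP (b is live); live-in = ['z']
Stmt 3 'd = b': DEAD (d not in live set ['b', 'z'])
Stmt 4 'v = b * z': KEEP (v is live); live-in = ['b', 'z']
Stmt 5 'y = b + 7': DEAD (y not in live set ['v'])
Stmt 6 'x = 6 - v': DEAD (x not in live set ['v'])
Stmt 7 't = d': DEAD (t not in live set ['v'])
Stmt 8 'a = 1 + 0': DEAD (a not in live set ['v'])
Stmt 9 'return v': KEEP (return); live-in = ['v']
Removed statement numbers: [3, 5, 6, 7, 8]
Surviving IR:
  z = 5
  b = z
  v = b * z
  return v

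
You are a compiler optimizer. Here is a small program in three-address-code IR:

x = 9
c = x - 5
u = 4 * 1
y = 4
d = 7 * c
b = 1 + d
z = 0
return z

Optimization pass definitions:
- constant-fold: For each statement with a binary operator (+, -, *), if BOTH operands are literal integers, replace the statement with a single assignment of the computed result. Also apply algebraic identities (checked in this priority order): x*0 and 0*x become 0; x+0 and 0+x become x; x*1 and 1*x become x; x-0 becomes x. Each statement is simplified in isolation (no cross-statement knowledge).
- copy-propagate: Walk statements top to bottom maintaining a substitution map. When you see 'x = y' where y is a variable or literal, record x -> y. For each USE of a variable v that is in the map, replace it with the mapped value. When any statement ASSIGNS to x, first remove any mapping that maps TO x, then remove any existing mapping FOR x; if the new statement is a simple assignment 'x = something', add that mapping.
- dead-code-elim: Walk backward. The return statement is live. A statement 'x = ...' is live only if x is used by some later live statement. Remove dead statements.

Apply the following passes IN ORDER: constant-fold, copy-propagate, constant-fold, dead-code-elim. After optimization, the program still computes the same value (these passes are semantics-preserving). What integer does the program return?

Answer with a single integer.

Initial IR:
  x = 9
  c = x - 5
  u = 4 * 1
  y = 4
  d = 7 * c
  b = 1 + d
  z = 0
  return z
After constant-fold (8 stmts):
  x = 9
  c = x - 5
  u = 4
  y = 4
  d = 7 * c
  b = 1 + d
  z = 0
  return z
After copy-propagate (8 stmts):
  x = 9
  c = 9 - 5
  u = 4
  y = 4
  d = 7 * c
  b = 1 + d
  z = 0
  return 0
After constant-fold (8 stmts):
  x = 9
  c = 4
  u = 4
  y = 4
  d = 7 * c
  b = 1 + d
  z = 0
  return 0
After dead-code-elim (1 stmts):
  return 0
Evaluate:
  x = 9  =>  x = 9
  c = x - 5  =>  c = 4
  u = 4 * 1  =>  u = 4
  y = 4  =>  y = 4
  d = 7 * c  =>  d = 28
  b = 1 + d  =>  b = 29
  z = 0  =>  z = 0
  return z = 0

Answer: 0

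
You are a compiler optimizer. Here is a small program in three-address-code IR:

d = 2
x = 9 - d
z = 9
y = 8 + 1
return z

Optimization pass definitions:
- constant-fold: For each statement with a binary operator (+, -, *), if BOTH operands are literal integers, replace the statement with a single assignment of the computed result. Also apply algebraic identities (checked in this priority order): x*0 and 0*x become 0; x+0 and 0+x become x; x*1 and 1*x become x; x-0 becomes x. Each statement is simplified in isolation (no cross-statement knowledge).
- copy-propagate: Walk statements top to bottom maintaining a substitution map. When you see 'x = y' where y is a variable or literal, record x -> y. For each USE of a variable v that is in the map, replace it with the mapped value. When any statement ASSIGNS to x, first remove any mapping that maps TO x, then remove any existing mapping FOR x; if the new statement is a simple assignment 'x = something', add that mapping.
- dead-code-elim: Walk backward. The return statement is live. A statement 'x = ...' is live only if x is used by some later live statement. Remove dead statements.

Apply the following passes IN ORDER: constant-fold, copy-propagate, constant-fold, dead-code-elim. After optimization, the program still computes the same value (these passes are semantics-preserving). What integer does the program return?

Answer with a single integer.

Initial IR:
  d = 2
  x = 9 - d
  z = 9
  y = 8 + 1
  return z
After constant-fold (5 stmts):
  d = 2
  x = 9 - d
  z = 9
  y = 9
  return z
After copy-propagate (5 stmts):
  d = 2
  x = 9 - 2
  z = 9
  y = 9
  return 9
After constant-fold (5 stmts):
  d = 2
  x = 7
  z = 9
  y = 9
  return 9
After dead-code-elim (1 stmts):
  return 9
Evaluate:
  d = 2  =>  d = 2
  x = 9 - d  =>  x = 7
  z = 9  =>  z = 9
  y = 8 + 1  =>  y = 9
  return z = 9

Answer: 9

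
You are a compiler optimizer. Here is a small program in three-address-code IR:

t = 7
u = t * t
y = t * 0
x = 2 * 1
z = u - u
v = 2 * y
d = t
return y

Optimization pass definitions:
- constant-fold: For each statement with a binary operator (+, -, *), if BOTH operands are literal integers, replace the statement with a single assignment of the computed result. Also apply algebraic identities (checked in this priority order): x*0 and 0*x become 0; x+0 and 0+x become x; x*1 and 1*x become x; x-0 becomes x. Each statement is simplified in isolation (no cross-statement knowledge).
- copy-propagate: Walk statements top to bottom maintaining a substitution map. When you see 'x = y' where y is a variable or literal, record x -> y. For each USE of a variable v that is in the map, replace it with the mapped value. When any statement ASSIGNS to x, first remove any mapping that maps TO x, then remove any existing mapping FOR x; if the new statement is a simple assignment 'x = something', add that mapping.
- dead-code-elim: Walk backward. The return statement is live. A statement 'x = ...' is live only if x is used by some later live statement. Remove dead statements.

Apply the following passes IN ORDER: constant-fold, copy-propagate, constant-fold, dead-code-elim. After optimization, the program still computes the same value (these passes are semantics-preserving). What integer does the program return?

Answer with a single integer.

Initial IR:
  t = 7
  u = t * t
  y = t * 0
  x = 2 * 1
  z = u - u
  v = 2 * y
  d = t
  return y
After constant-fold (8 stmts):
  t = 7
  u = t * t
  y = 0
  x = 2
  z = u - u
  v = 2 * y
  d = t
  return y
After copy-propagate (8 stmts):
  t = 7
  u = 7 * 7
  y = 0
  x = 2
  z = u - u
  v = 2 * 0
  d = 7
  return 0
After constant-fold (8 stmts):
  t = 7
  u = 49
  y = 0
  x = 2
  z = u - u
  v = 0
  d = 7
  return 0
After dead-code-elim (1 stmts):
  return 0
Evaluate:
  t = 7  =>  t = 7
  u = t * t  =>  u = 49
  y = t * 0  =>  y = 0
  x = 2 * 1  =>  x = 2
  z = u - u  =>  z = 0
  v = 2 * y  =>  v = 0
  d = t  =>  d = 7
  return y = 0

Answer: 0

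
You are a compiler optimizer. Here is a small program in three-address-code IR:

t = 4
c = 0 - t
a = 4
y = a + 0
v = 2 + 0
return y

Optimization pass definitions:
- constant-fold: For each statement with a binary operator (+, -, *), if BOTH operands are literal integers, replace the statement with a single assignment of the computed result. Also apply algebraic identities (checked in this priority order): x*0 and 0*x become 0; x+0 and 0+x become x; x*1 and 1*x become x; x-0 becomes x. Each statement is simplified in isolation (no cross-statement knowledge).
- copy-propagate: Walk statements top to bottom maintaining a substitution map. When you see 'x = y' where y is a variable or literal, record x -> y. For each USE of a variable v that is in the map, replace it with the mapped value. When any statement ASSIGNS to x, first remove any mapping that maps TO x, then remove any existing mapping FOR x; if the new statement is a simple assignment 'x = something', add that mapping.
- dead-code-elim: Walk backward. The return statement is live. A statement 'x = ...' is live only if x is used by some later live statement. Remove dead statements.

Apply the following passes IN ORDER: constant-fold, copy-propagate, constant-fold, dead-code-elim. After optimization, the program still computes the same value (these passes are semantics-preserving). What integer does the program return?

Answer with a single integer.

Initial IR:
  t = 4
  c = 0 - t
  a = 4
  y = a + 0
  v = 2 + 0
  return y
After constant-fold (6 stmts):
  t = 4
  c = 0 - t
  a = 4
  y = a
  v = 2
  return y
After copy-propagate (6 stmts):
  t = 4
  c = 0 - 4
  a = 4
  y = 4
  v = 2
  return 4
After constant-fold (6 stmts):
  t = 4
  c = -4
  a = 4
  y = 4
  v = 2
  return 4
After dead-code-elim (1 stmts):
  return 4
Evaluate:
  t = 4  =>  t = 4
  c = 0 - t  =>  c = -4
  a = 4  =>  a = 4
  y = a + 0  =>  y = 4
  v = 2 + 0  =>  v = 2
  return y = 4

Answer: 4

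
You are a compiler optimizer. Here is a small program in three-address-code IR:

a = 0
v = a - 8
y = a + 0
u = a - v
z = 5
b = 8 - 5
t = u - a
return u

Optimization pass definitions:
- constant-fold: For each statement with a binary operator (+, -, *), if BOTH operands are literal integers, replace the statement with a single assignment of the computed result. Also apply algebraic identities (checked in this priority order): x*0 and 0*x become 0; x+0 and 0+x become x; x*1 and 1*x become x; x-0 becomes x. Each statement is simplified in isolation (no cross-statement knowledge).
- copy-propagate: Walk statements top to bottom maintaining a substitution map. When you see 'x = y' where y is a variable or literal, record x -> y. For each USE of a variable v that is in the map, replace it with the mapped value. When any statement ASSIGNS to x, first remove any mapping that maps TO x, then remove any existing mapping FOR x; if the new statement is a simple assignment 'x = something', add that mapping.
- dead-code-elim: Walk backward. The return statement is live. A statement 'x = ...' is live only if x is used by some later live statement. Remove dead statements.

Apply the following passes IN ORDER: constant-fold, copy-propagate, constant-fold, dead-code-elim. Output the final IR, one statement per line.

Initial IR:
  a = 0
  v = a - 8
  y = a + 0
  u = a - v
  z = 5
  b = 8 - 5
  t = u - a
  return u
After constant-fold (8 stmts):
  a = 0
  v = a - 8
  y = a
  u = a - v
  z = 5
  b = 3
  t = u - a
  return u
After copy-propagate (8 stmts):
  a = 0
  v = 0 - 8
  y = 0
  u = 0 - v
  z = 5
  b = 3
  t = u - 0
  return u
After constant-fold (8 stmts):
  a = 0
  v = -8
  y = 0
  u = 0 - v
  z = 5
  b = 3
  t = u
  return u
After dead-code-elim (3 stmts):
  v = -8
  u = 0 - v
  return u

Answer: v = -8
u = 0 - v
return u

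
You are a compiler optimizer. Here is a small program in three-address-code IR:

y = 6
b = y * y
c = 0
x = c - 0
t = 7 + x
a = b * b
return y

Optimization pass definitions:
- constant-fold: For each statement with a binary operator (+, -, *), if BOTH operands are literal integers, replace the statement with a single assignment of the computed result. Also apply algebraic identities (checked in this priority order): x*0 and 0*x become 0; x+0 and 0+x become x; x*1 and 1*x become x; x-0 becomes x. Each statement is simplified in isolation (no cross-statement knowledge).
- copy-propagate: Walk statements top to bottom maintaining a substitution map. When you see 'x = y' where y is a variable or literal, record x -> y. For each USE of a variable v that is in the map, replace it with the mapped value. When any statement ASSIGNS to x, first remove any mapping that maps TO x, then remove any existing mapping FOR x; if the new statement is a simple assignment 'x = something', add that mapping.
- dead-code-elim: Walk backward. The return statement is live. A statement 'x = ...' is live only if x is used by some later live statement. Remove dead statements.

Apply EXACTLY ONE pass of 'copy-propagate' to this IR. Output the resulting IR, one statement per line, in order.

Applying copy-propagate statement-by-statement:
  [1] y = 6  (unchanged)
  [2] b = y * y  -> b = 6 * 6
  [3] c = 0  (unchanged)
  [4] x = c - 0  -> x = 0 - 0
  [5] t = 7 + x  (unchanged)
  [6] a = b * b  (unchanged)
  [7] return y  -> return 6
Result (7 stmts):
  y = 6
  b = 6 * 6
  c = 0
  x = 0 - 0
  t = 7 + x
  a = b * b
  return 6

Answer: y = 6
b = 6 * 6
c = 0
x = 0 - 0
t = 7 + x
a = b * b
return 6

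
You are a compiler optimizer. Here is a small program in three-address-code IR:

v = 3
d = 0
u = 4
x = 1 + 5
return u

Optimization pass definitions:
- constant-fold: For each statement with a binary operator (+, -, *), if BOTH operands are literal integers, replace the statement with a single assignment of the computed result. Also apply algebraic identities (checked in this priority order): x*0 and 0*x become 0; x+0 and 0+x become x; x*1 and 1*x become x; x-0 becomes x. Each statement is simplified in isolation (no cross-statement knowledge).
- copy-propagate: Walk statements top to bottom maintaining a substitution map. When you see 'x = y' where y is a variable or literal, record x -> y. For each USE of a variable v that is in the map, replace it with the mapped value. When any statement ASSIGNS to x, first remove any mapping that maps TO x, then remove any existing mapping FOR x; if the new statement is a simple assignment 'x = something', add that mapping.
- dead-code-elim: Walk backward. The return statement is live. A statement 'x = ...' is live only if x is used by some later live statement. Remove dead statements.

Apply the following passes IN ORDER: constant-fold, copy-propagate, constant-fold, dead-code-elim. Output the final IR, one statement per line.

Answer: return 4

Derivation:
Initial IR:
  v = 3
  d = 0
  u = 4
  x = 1 + 5
  return u
After constant-fold (5 stmts):
  v = 3
  d = 0
  u = 4
  x = 6
  return u
After copy-propagate (5 stmts):
  v = 3
  d = 0
  u = 4
  x = 6
  return 4
After constant-fold (5 stmts):
  v = 3
  d = 0
  u = 4
  x = 6
  return 4
After dead-code-elim (1 stmts):
  return 4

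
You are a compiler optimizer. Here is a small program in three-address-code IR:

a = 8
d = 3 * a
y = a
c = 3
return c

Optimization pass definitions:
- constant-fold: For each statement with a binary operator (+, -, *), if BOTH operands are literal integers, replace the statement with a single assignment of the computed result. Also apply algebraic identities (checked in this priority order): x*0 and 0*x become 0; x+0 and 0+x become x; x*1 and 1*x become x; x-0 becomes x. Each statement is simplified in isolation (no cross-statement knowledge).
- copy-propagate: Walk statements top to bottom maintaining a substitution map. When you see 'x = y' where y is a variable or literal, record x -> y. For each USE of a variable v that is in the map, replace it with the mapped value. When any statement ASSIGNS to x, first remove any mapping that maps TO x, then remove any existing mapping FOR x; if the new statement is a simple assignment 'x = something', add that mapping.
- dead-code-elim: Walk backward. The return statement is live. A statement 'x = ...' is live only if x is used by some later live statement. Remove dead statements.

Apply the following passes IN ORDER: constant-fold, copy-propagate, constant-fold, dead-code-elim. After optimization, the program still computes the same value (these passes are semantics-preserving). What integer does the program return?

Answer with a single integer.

Answer: 3

Derivation:
Initial IR:
  a = 8
  d = 3 * a
  y = a
  c = 3
  return c
After constant-fold (5 stmts):
  a = 8
  d = 3 * a
  y = a
  c = 3
  return c
After copy-propagate (5 stmts):
  a = 8
  d = 3 * 8
  y = 8
  c = 3
  return 3
After constant-fold (5 stmts):
  a = 8
  d = 24
  y = 8
  c = 3
  return 3
After dead-code-elim (1 stmts):
  return 3
Evaluate:
  a = 8  =>  a = 8
  d = 3 * a  =>  d = 24
  y = a  =>  y = 8
  c = 3  =>  c = 3
  return c = 3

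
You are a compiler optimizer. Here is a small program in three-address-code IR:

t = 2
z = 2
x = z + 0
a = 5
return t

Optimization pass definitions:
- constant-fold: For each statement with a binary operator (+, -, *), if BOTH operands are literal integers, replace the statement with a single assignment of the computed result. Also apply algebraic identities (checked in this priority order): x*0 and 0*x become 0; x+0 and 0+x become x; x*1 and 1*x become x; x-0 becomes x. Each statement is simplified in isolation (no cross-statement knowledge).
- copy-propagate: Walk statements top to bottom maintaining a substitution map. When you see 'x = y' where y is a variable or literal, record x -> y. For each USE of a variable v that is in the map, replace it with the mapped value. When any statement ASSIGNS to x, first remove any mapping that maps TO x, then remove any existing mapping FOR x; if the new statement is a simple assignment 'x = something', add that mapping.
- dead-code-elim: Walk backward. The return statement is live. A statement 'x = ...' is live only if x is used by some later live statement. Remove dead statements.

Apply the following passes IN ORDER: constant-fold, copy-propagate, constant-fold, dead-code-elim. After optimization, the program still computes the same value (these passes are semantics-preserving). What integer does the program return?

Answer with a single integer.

Initial IR:
  t = 2
  z = 2
  x = z + 0
  a = 5
  return t
After constant-fold (5 stmts):
  t = 2
  z = 2
  x = z
  a = 5
  return t
After copy-propagate (5 stmts):
  t = 2
  z = 2
  x = 2
  a = 5
  return 2
After constant-fold (5 stmts):
  t = 2
  z = 2
  x = 2
  a = 5
  return 2
After dead-code-elim (1 stmts):
  return 2
Evaluate:
  t = 2  =>  t = 2
  z = 2  =>  z = 2
  x = z + 0  =>  x = 2
  a = 5  =>  a = 5
  return t = 2

Answer: 2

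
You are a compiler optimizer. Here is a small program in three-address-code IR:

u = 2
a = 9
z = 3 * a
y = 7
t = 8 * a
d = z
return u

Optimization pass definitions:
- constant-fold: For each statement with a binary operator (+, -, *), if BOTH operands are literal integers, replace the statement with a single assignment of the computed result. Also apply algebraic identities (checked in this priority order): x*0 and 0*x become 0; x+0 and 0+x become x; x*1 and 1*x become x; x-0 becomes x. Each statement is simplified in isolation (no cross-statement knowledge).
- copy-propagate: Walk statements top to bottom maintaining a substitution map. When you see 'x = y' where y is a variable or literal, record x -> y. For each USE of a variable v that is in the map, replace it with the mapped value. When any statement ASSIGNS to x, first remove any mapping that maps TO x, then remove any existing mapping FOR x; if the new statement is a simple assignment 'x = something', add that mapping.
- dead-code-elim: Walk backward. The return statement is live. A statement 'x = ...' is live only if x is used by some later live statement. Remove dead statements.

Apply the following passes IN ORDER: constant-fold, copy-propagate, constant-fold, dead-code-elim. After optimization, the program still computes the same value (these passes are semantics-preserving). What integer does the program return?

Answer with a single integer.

Initial IR:
  u = 2
  a = 9
  z = 3 * a
  y = 7
  t = 8 * a
  d = z
  return u
After constant-fold (7 stmts):
  u = 2
  a = 9
  z = 3 * a
  y = 7
  t = 8 * a
  d = z
  return u
After copy-propagate (7 stmts):
  u = 2
  a = 9
  z = 3 * 9
  y = 7
  t = 8 * 9
  d = z
  return 2
After constant-fold (7 stmts):
  u = 2
  a = 9
  z = 27
  y = 7
  t = 72
  d = z
  return 2
After dead-code-elim (1 stmts):
  return 2
Evaluate:
  u = 2  =>  u = 2
  a = 9  =>  a = 9
  z = 3 * a  =>  z = 27
  y = 7  =>  y = 7
  t = 8 * a  =>  t = 72
  d = z  =>  d = 27
  return u = 2

Answer: 2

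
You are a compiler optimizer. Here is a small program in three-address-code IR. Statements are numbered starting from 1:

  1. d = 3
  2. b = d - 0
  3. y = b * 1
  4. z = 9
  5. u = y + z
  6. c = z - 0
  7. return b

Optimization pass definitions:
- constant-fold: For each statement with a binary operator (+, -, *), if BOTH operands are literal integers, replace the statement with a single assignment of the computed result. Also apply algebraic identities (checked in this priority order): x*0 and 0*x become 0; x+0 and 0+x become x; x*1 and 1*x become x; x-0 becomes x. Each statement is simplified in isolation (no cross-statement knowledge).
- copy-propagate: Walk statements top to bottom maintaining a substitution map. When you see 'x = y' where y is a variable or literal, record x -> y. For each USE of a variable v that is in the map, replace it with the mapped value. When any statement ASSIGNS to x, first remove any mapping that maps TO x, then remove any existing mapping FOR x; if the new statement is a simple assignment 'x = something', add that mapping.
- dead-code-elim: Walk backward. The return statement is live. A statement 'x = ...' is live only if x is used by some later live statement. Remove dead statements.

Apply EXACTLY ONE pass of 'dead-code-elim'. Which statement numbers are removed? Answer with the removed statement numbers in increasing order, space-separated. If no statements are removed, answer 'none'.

Answer: 3 4 5 6

Derivation:
Backward liveness scan:
Stmt 1 'd = 3': KEEP (d is live); live-in = []
Stmt 2 'b = d - 0': KEEP (b is live); live-in = ['d']
Stmt 3 'y = b * 1': DEAD (y not in live set ['b'])
Stmt 4 'z = 9': DEAD (z not in live set ['b'])
Stmt 5 'u = y + z': DEAD (u not in live set ['b'])
Stmt 6 'c = z - 0': DEAD (c not in live set ['b'])
Stmt 7 'return b': KEEP (return); live-in = ['b']
Removed statement numbers: [3, 4, 5, 6]
Surviving IR:
  d = 3
  b = d - 0
  return b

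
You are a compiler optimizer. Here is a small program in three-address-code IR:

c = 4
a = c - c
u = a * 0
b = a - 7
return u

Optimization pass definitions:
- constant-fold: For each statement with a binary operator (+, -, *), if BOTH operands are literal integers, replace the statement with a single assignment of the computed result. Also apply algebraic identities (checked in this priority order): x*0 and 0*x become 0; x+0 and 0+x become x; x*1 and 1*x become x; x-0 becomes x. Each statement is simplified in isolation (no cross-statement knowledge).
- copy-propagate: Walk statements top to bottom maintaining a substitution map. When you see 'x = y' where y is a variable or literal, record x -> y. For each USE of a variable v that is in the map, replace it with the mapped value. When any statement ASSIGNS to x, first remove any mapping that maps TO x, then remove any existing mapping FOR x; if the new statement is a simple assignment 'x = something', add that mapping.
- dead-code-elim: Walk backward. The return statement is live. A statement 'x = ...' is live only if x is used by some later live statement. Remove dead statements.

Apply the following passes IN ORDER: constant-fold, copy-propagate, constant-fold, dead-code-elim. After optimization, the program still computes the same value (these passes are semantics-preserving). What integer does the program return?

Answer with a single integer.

Answer: 0

Derivation:
Initial IR:
  c = 4
  a = c - c
  u = a * 0
  b = a - 7
  return u
After constant-fold (5 stmts):
  c = 4
  a = c - c
  u = 0
  b = a - 7
  return u
After copy-propagate (5 stmts):
  c = 4
  a = 4 - 4
  u = 0
  b = a - 7
  return 0
After constant-fold (5 stmts):
  c = 4
  a = 0
  u = 0
  b = a - 7
  return 0
After dead-code-elim (1 stmts):
  return 0
Evaluate:
  c = 4  =>  c = 4
  a = c - c  =>  a = 0
  u = a * 0  =>  u = 0
  b = a - 7  =>  b = -7
  return u = 0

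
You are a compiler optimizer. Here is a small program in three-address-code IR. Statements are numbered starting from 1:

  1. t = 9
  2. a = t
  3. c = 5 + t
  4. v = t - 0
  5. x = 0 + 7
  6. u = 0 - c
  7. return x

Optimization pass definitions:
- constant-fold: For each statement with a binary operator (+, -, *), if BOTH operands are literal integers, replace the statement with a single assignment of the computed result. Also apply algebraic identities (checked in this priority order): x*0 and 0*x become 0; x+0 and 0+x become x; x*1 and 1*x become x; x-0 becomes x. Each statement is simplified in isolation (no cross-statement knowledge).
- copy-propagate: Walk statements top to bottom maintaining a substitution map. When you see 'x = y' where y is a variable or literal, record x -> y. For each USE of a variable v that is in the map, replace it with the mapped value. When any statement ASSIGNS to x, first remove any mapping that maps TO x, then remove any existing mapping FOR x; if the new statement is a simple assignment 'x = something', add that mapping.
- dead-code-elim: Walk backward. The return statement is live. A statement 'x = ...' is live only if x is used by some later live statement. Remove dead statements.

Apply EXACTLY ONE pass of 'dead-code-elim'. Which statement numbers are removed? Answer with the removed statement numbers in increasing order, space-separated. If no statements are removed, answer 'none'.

Backward liveness scan:
Stmt 1 't = 9': DEAD (t not in live set [])
Stmt 2 'a = t': DEAD (a not in live set [])
Stmt 3 'c = 5 + t': DEAD (c not in live set [])
Stmt 4 'v = t - 0': DEAD (v not in live set [])
Stmt 5 'x = 0 + 7': KEEP (x is live); live-in = []
Stmt 6 'u = 0 - c': DEAD (u not in live set ['x'])
Stmt 7 'return x': KEEP (return); live-in = ['x']
Removed statement numbers: [1, 2, 3, 4, 6]
Surviving IR:
  x = 0 + 7
  return x

Answer: 1 2 3 4 6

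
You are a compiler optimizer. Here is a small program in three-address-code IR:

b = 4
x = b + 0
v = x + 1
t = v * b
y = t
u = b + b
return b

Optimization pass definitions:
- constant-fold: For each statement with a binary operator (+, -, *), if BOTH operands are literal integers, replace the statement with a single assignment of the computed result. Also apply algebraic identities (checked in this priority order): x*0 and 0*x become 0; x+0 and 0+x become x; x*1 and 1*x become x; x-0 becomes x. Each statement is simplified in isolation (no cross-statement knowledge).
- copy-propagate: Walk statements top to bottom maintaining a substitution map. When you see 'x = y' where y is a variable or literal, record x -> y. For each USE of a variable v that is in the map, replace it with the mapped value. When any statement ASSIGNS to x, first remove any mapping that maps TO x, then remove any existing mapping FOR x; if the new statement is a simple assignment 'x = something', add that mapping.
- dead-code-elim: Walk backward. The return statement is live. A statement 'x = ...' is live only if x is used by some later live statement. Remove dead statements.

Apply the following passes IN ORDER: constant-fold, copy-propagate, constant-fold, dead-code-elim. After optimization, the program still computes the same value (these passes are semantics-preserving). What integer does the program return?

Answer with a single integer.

Initial IR:
  b = 4
  x = b + 0
  v = x + 1
  t = v * b
  y = t
  u = b + b
  return b
After constant-fold (7 stmts):
  b = 4
  x = b
  v = x + 1
  t = v * b
  y = t
  u = b + b
  return b
After copy-propagate (7 stmts):
  b = 4
  x = 4
  v = 4 + 1
  t = v * 4
  y = t
  u = 4 + 4
  return 4
After constant-fold (7 stmts):
  b = 4
  x = 4
  v = 5
  t = v * 4
  y = t
  u = 8
  return 4
After dead-code-elim (1 stmts):
  return 4
Evaluate:
  b = 4  =>  b = 4
  x = b + 0  =>  x = 4
  v = x + 1  =>  v = 5
  t = v * b  =>  t = 20
  y = t  =>  y = 20
  u = b + b  =>  u = 8
  return b = 4

Answer: 4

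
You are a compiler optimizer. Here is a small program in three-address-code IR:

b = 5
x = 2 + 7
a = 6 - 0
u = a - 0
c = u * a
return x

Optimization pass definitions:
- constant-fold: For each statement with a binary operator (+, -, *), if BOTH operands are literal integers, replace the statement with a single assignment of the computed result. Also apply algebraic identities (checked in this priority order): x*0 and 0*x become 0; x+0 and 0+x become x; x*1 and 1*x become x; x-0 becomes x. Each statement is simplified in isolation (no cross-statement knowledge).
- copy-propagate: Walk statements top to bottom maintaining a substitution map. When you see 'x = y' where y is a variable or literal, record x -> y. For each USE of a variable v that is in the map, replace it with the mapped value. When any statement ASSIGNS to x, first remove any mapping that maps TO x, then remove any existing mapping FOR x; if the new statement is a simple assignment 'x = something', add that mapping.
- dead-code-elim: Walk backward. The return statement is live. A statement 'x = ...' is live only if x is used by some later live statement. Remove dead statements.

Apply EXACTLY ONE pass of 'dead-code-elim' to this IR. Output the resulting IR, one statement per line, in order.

Applying dead-code-elim statement-by-statement:
  [6] return x  -> KEEP (return); live=['x']
  [5] c = u * a  -> DEAD (c not live)
  [4] u = a - 0  -> DEAD (u not live)
  [3] a = 6 - 0  -> DEAD (a not live)
  [2] x = 2 + 7  -> KEEP; live=[]
  [1] b = 5  -> DEAD (b not live)
Result (2 stmts):
  x = 2 + 7
  return x

Answer: x = 2 + 7
return x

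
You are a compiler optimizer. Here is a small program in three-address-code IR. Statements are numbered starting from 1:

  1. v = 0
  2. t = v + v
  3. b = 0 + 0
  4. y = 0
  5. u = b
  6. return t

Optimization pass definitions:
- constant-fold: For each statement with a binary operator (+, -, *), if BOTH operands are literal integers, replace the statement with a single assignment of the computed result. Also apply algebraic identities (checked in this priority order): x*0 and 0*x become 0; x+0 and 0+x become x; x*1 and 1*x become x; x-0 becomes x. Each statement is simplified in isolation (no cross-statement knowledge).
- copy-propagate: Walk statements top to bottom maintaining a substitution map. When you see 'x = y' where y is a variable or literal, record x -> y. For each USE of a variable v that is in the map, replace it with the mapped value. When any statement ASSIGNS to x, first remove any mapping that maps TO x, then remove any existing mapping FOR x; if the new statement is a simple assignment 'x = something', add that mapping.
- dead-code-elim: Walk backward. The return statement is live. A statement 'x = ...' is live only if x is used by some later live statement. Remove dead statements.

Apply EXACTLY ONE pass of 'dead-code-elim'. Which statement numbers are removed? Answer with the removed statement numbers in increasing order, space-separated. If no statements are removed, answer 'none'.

Backward liveness scan:
Stmt 1 'v = 0': KEEP (v is live); live-in = []
Stmt 2 't = v + v': KEEP (t is live); live-in = ['v']
Stmt 3 'b = 0 + 0': DEAD (b not in live set ['t'])
Stmt 4 'y = 0': DEAD (y not in live set ['t'])
Stmt 5 'u = b': DEAD (u not in live set ['t'])
Stmt 6 'return t': KEEP (return); live-in = ['t']
Removed statement numbers: [3, 4, 5]
Surviving IR:
  v = 0
  t = v + v
  return t

Answer: 3 4 5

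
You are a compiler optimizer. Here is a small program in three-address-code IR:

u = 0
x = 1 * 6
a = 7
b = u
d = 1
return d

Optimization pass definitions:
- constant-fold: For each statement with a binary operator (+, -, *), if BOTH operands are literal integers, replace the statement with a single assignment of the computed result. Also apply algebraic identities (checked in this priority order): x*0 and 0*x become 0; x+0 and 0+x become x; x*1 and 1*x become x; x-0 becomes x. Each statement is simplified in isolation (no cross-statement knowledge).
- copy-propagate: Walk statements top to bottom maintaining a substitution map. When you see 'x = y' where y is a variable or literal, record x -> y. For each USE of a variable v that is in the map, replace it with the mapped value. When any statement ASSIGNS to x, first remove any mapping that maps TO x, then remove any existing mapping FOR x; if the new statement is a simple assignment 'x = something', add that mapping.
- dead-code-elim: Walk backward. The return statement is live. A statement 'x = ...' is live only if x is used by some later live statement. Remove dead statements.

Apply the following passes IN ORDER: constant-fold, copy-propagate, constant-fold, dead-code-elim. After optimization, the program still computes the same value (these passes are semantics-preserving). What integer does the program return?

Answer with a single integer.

Initial IR:
  u = 0
  x = 1 * 6
  a = 7
  b = u
  d = 1
  return d
After constant-fold (6 stmts):
  u = 0
  x = 6
  a = 7
  b = u
  d = 1
  return d
After copy-propagate (6 stmts):
  u = 0
  x = 6
  a = 7
  b = 0
  d = 1
  return 1
After constant-fold (6 stmts):
  u = 0
  x = 6
  a = 7
  b = 0
  d = 1
  return 1
After dead-code-elim (1 stmts):
  return 1
Evaluate:
  u = 0  =>  u = 0
  x = 1 * 6  =>  x = 6
  a = 7  =>  a = 7
  b = u  =>  b = 0
  d = 1  =>  d = 1
  return d = 1

Answer: 1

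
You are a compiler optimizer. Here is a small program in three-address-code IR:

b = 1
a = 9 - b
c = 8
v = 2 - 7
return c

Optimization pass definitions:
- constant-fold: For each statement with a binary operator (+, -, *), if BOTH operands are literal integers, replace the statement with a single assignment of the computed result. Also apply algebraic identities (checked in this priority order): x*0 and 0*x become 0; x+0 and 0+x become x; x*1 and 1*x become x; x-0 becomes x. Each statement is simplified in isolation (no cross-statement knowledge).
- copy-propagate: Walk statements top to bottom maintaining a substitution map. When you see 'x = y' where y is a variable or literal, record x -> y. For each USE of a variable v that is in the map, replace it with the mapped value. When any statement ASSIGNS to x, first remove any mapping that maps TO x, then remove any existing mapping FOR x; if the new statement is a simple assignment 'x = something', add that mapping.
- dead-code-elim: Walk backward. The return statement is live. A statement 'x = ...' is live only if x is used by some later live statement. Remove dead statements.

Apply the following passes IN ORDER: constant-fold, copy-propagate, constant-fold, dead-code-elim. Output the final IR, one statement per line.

Initial IR:
  b = 1
  a = 9 - b
  c = 8
  v = 2 - 7
  return c
After constant-fold (5 stmts):
  b = 1
  a = 9 - b
  c = 8
  v = -5
  return c
After copy-propagate (5 stmts):
  b = 1
  a = 9 - 1
  c = 8
  v = -5
  return 8
After constant-fold (5 stmts):
  b = 1
  a = 8
  c = 8
  v = -5
  return 8
After dead-code-elim (1 stmts):
  return 8

Answer: return 8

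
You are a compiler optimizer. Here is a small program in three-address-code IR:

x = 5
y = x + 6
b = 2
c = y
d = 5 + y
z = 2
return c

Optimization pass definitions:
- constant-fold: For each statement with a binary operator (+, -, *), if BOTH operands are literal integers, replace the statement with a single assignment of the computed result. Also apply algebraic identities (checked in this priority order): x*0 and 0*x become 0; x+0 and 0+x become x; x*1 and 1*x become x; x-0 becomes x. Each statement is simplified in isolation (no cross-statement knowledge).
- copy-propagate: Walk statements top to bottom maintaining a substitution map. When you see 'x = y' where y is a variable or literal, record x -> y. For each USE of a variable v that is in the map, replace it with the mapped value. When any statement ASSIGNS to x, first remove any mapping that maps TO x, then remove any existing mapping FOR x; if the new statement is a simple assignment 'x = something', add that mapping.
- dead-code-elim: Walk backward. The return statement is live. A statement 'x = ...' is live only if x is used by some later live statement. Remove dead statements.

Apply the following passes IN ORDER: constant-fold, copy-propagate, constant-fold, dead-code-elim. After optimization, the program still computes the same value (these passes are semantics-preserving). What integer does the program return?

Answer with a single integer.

Answer: 11

Derivation:
Initial IR:
  x = 5
  y = x + 6
  b = 2
  c = y
  d = 5 + y
  z = 2
  return c
After constant-fold (7 stmts):
  x = 5
  y = x + 6
  b = 2
  c = y
  d = 5 + y
  z = 2
  return c
After copy-propagate (7 stmts):
  x = 5
  y = 5 + 6
  b = 2
  c = y
  d = 5 + y
  z = 2
  return y
After constant-fold (7 stmts):
  x = 5
  y = 11
  b = 2
  c = y
  d = 5 + y
  z = 2
  return y
After dead-code-elim (2 stmts):
  y = 11
  return y
Evaluate:
  x = 5  =>  x = 5
  y = x + 6  =>  y = 11
  b = 2  =>  b = 2
  c = y  =>  c = 11
  d = 5 + y  =>  d = 16
  z = 2  =>  z = 2
  return c = 11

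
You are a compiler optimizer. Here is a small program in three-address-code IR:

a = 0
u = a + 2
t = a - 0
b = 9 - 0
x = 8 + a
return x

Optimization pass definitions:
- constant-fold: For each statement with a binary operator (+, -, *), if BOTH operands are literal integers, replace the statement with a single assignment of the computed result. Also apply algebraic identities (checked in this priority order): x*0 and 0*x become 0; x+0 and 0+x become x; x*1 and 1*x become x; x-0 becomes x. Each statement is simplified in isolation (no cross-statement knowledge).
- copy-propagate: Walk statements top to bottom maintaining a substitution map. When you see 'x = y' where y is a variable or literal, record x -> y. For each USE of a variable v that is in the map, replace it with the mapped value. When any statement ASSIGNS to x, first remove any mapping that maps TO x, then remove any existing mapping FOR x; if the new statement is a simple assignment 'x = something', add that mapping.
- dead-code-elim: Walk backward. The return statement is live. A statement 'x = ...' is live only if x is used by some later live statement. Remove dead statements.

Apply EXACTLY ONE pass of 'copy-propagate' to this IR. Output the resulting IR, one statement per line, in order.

Applying copy-propagate statement-by-statement:
  [1] a = 0  (unchanged)
  [2] u = a + 2  -> u = 0 + 2
  [3] t = a - 0  -> t = 0 - 0
  [4] b = 9 - 0  (unchanged)
  [5] x = 8 + a  -> x = 8 + 0
  [6] return x  (unchanged)
Result (6 stmts):
  a = 0
  u = 0 + 2
  t = 0 - 0
  b = 9 - 0
  x = 8 + 0
  return x

Answer: a = 0
u = 0 + 2
t = 0 - 0
b = 9 - 0
x = 8 + 0
return x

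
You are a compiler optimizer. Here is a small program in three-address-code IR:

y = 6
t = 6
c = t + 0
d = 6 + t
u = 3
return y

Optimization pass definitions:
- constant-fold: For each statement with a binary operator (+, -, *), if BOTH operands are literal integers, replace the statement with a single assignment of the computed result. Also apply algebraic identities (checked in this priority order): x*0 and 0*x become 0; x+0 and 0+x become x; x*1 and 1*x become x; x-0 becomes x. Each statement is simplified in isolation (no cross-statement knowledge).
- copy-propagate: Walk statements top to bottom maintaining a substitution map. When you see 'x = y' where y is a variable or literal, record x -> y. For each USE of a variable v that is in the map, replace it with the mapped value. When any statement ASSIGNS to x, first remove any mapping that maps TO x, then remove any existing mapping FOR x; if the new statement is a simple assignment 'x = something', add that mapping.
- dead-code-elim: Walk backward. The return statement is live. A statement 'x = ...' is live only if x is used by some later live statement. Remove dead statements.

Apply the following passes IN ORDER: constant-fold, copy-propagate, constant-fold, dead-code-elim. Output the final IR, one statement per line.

Answer: return 6

Derivation:
Initial IR:
  y = 6
  t = 6
  c = t + 0
  d = 6 + t
  u = 3
  return y
After constant-fold (6 stmts):
  y = 6
  t = 6
  c = t
  d = 6 + t
  u = 3
  return y
After copy-propagate (6 stmts):
  y = 6
  t = 6
  c = 6
  d = 6 + 6
  u = 3
  return 6
After constant-fold (6 stmts):
  y = 6
  t = 6
  c = 6
  d = 12
  u = 3
  return 6
After dead-code-elim (1 stmts):
  return 6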